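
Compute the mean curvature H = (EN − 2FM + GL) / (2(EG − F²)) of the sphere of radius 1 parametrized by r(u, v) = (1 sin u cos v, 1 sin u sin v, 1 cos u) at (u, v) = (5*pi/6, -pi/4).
H = -1

With E = 1, F = 0, G = sin(u)^2, L = -sin(u)/Abs(sin(u)), M = 0, N = -sin(u)^3/Abs(sin(u)), assemble
  H = (EN − 2FM + GL) / (2(EG − F²)) = -sin(u)/Abs(sin(u)).
At (u, v) = (5*pi/6, -pi/4): H = -1.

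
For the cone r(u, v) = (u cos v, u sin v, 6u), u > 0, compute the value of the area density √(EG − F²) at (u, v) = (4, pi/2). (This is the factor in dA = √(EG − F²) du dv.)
√(EG − F²)|_{(4, pi/2)} = 4*sqrt(37)

E = 37, F = 0, G = u^2, so EG − F² = 37*u^2. Taking the positive square root: √(EG − F²) = sqrt(37)*Abs(u). At (u, v) = (4, pi/2): 4*sqrt(37).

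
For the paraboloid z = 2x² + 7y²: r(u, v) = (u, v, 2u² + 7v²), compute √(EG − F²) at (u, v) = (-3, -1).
√(EG − F²)|_{(-3, -1)} = sqrt(341)

E = 16*u^2 + 1, F = 56*u*v, G = 196*v^2 + 1; EG − F² = 16*u^2 + 196*v^2 + 1; √(EG − F²) = sqrt(16*u^2 + 196*v^2 + 1). At the given point: sqrt(341).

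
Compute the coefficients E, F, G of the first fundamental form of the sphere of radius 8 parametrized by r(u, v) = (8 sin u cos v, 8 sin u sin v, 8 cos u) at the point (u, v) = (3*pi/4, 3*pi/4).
E = 64;  F = 0;  G = 32

Partials: r_u = (8*cos(u)*cos(v), 8*sin(v)*cos(u), -8*sin(u)), r_v = (-8*sin(u)*sin(v), 8*sin(u)*cos(v), 0). As functions of (u, v):
  E = r_u · r_u = 64,
  F = r_u · r_v = 0,
  G = r_v · r_v = 64*sin(u)^2.
Evaluating at (u, v) = (3*pi/4, 3*pi/4): E = 64, F = 0, G = 32.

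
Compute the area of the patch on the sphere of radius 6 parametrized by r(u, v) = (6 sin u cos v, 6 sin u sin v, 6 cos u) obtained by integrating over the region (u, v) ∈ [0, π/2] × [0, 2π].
Area = 72*pi

Area = ∫∫ √(EG − F²) du dv with √(EG − F²) = 36*Abs(sin(u)). Integrating over [0, π/2] × [0, 2π] gives 72*pi.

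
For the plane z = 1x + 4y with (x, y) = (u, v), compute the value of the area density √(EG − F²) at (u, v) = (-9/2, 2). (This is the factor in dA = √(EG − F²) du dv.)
√(EG − F²)|_{(-9/2, 2)} = 3*sqrt(2)

E = 2, F = 4, G = 17, so EG − F² = 18. Taking the positive square root: √(EG − F²) = 3*sqrt(2). At (u, v) = (-9/2, 2): 3*sqrt(2).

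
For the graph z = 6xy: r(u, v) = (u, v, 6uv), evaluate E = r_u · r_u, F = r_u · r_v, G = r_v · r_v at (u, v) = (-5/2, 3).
E = 325;  F = -270;  G = 226

Partials: r_u = (1, 0, 6*v), r_v = (0, 1, 6*u). As functions of (u, v):
  E = r_u · r_u = 36*v^2 + 1,
  F = r_u · r_v = 36*u*v,
  G = r_v · r_v = 36*u^2 + 1.
Evaluating at (u, v) = (-5/2, 3): E = 325, F = -270, G = 226.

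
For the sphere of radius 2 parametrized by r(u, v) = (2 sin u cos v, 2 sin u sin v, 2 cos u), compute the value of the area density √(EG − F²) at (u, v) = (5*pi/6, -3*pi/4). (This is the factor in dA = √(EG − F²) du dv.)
√(EG − F²)|_{(5*pi/6, -3*pi/4)} = 2

E = 4, F = 0, G = 4*sin(u)^2, so EG − F² = 16*sin(u)^2. Taking the positive square root: √(EG − F²) = 4*Abs(sin(u)). At (u, v) = (5*pi/6, -3*pi/4): 2.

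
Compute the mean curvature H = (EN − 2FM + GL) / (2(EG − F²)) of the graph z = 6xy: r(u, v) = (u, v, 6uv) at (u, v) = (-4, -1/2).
H = -108*sqrt(586)/85849

With E = 36*v^2 + 1, F = 36*u*v, G = 36*u^2 + 1, L = 0, M = 6/sqrt(36*u^2 + 36*v^2 + 1), N = 0, assemble
  H = (EN − 2FM + GL) / (2(EG − F²)) = -216*u*v/(36*u^2 + 36*v^2 + 1)^(3/2).
At (u, v) = (-4, -1/2): H = -108*sqrt(586)/85849.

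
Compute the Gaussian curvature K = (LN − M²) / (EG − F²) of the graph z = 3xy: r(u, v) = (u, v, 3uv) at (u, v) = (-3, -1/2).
K = -144/113569

Coefficients of the first fundamental form: E = 9*v^2 + 1, F = 9*u*v, G = 9*u^2 + 1.
Coefficients of the second fundamental form: L = 0, M = 3/sqrt(9*u^2 + 9*v^2 + 1), N = 0.
Assemble K = (LN − M²)/(EG − F²) = -9/(81*u^4 + 162*u^2*v^2 + 18*u^2 + 81*v^4 + 18*v^2 + 1). At (u, v) = (-3, -1/2): K = -144/113569.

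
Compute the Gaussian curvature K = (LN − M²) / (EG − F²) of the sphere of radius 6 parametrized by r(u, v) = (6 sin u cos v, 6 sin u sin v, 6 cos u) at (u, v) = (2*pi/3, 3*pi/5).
K = 1/36

Coefficients of the first fundamental form: E = 36, F = 0, G = 36*sin(u)^2.
Coefficients of the second fundamental form: L = -6*sin(u)/Abs(sin(u)), M = 0, N = -6*sin(u)^3/Abs(sin(u)).
Assemble K = (LN − M²)/(EG − F²) = 1/36. At (u, v) = (2*pi/3, 3*pi/5): K = 1/36.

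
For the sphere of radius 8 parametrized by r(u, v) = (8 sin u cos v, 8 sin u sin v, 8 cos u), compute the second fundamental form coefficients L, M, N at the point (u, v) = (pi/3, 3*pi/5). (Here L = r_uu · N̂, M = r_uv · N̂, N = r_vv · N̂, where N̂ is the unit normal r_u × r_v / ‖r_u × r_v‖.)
L = -8;  M = 0;  N = -6

Compute the unit normal N̂(u, v) = (sin(u)^2*cos(v)/Abs(sin(u)), sin(u)^2*sin(v)/Abs(sin(u)), sin(2*u)/(2*Abs(sin(u)))), and the second partials r_uu, r_uv, r_vv. Take dot products:
  L(u, v) = r_uu · N̂ = -8*sin(u)/Abs(sin(u)),
  M(u, v) = r_uv · N̂ = 0,
  N(u, v) = r_vv · N̂ = -8*sin(u)^3/Abs(sin(u)).
Evaluating at (u, v) = (pi/3, 3*pi/5):
  L = -8, M = 0, N = -6.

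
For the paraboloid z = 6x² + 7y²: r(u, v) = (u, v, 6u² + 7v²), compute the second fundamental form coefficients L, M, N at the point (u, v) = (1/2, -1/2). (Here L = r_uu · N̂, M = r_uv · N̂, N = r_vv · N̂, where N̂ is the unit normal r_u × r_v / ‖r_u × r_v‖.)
L = 6*sqrt(86)/43;  M = 0;  N = 7*sqrt(86)/43

Compute the unit normal N̂(u, v) = (-12*u/sqrt(144*u^2 + 196*v^2 + 1), -14*v/sqrt(144*u^2 + 196*v^2 + 1), 1/sqrt(144*u^2 + 196*v^2 + 1)), and the second partials r_uu, r_uv, r_vv. Take dot products:
  L(u, v) = r_uu · N̂ = 12/sqrt(144*u^2 + 196*v^2 + 1),
  M(u, v) = r_uv · N̂ = 0,
  N(u, v) = r_vv · N̂ = 14/sqrt(144*u^2 + 196*v^2 + 1).
Evaluating at (u, v) = (1/2, -1/2):
  L = 6*sqrt(86)/43, M = 0, N = 7*sqrt(86)/43.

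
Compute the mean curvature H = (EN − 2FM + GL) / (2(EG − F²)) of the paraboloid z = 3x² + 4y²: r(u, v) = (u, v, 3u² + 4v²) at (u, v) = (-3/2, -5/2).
H = 1531*sqrt(482)/232324

With E = 36*u^2 + 1, F = 48*u*v, G = 64*v^2 + 1, L = 6/sqrt(36*u^2 + 64*v^2 + 1), M = 0, N = 8/sqrt(36*u^2 + 64*v^2 + 1), assemble
  H = (EN − 2FM + GL) / (2(EG − F²)) = (144*u^2 + 192*v^2 + 7)/(36*u^2 + 64*v^2 + 1)^(3/2).
At (u, v) = (-3/2, -5/2): H = 1531*sqrt(482)/232324.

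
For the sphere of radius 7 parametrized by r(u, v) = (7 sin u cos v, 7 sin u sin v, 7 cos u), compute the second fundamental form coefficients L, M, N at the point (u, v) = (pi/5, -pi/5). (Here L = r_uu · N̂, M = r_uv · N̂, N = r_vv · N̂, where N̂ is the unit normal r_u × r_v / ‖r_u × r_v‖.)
L = -7;  M = 0;  N = -35/8 + 7*sqrt(5)/8

Compute the unit normal N̂(u, v) = (sin(u)^2*cos(v)/Abs(sin(u)), sin(u)^2*sin(v)/Abs(sin(u)), sin(2*u)/(2*Abs(sin(u)))), and the second partials r_uu, r_uv, r_vv. Take dot products:
  L(u, v) = r_uu · N̂ = -7*sin(u)/Abs(sin(u)),
  M(u, v) = r_uv · N̂ = 0,
  N(u, v) = r_vv · N̂ = -7*sin(u)^3/Abs(sin(u)).
Evaluating at (u, v) = (pi/5, -pi/5):
  L = -7, M = 0, N = -35/8 + 7*sqrt(5)/8.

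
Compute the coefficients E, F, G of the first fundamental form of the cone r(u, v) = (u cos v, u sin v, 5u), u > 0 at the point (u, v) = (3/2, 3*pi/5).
E = 26;  F = 0;  G = 9/4

Partials: r_u = (cos(v), sin(v), 5), r_v = (-u*sin(v), u*cos(v), 0). As functions of (u, v):
  E = r_u · r_u = 26,
  F = r_u · r_v = 0,
  G = r_v · r_v = u^2.
Evaluating at (u, v) = (3/2, 3*pi/5): E = 26, F = 0, G = 9/4.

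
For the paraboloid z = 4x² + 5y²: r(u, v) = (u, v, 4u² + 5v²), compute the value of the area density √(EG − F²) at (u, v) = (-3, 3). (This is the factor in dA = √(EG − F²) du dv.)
√(EG − F²)|_{(-3, 3)} = sqrt(1477)

E = 64*u^2 + 1, F = 80*u*v, G = 100*v^2 + 1, so EG − F² = 64*u^2 + 100*v^2 + 1. Taking the positive square root: √(EG − F²) = sqrt(64*u^2 + 100*v^2 + 1). At (u, v) = (-3, 3): sqrt(1477).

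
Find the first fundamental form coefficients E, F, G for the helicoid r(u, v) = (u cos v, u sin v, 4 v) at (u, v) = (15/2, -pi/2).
E = 1;  F = 0;  G = 289/4

Partials: r_u = (cos(v), sin(v), 0), r_v = (-u*sin(v), u*cos(v), 4). As functions of (u, v):
  E = r_u · r_u = 1,
  F = r_u · r_v = 0,
  G = r_v · r_v = u^2 + 16.
Evaluating at (u, v) = (15/2, -pi/2): E = 1, F = 0, G = 289/4.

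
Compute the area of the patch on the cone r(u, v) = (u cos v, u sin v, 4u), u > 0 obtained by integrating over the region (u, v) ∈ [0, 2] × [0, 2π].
Area = 4*sqrt(17)*pi

Area = ∫∫ √(EG − F²) du dv with √(EG − F²) = sqrt(17)*Abs(u). Integrating over [0, 2] × [0, 2π] gives 4*sqrt(17)*pi.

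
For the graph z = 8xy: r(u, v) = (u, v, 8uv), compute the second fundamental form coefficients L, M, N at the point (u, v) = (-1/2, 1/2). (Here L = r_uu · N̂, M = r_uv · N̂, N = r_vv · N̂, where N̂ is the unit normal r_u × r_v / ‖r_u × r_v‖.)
L = 0;  M = 8*sqrt(33)/33;  N = 0

Compute the unit normal N̂(u, v) = (-8*v/sqrt(64*u^2 + 64*v^2 + 1), -8*u/sqrt(64*u^2 + 64*v^2 + 1), 1/sqrt(64*u^2 + 64*v^2 + 1)), and the second partials r_uu, r_uv, r_vv. Take dot products:
  L(u, v) = r_uu · N̂ = 0,
  M(u, v) = r_uv · N̂ = 8/sqrt(64*u^2 + 64*v^2 + 1),
  N(u, v) = r_vv · N̂ = 0.
Evaluating at (u, v) = (-1/2, 1/2):
  L = 0, M = 8*sqrt(33)/33, N = 0.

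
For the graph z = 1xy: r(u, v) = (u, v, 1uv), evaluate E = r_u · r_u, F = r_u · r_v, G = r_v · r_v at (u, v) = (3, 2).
E = 5;  F = 6;  G = 10

Partials: r_u = (1, 0, v), r_v = (0, 1, u). As functions of (u, v):
  E = r_u · r_u = v^2 + 1,
  F = r_u · r_v = u*v,
  G = r_v · r_v = u^2 + 1.
Evaluating at (u, v) = (3, 2): E = 5, F = 6, G = 10.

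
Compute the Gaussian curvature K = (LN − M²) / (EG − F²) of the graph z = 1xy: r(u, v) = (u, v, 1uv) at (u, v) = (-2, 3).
K = -1/196

Coefficients of the first fundamental form: E = v^2 + 1, F = u*v, G = u^2 + 1.
Coefficients of the second fundamental form: L = 0, M = 1/sqrt(u^2 + v^2 + 1), N = 0.
Assemble K = (LN − M²)/(EG − F²) = 1/((u^2*v^2 - (u^2 + 1)*(v^2 + 1))*(u^2 + v^2 + 1)). At (u, v) = (-2, 3): K = -1/196.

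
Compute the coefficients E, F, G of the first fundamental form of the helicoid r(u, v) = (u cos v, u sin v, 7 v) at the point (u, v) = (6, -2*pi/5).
E = 1;  F = 0;  G = 85

Partials: r_u = (cos(v), sin(v), 0), r_v = (-u*sin(v), u*cos(v), 7). As functions of (u, v):
  E = r_u · r_u = 1,
  F = r_u · r_v = 0,
  G = r_v · r_v = u^2 + 49.
Evaluating at (u, v) = (6, -2*pi/5): E = 1, F = 0, G = 85.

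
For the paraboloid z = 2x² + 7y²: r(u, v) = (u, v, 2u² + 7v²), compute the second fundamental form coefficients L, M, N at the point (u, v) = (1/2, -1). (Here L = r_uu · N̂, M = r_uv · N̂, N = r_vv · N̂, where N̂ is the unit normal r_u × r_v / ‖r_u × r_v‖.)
L = 4*sqrt(201)/201;  M = 0;  N = 14*sqrt(201)/201

Compute the unit normal N̂(u, v) = (-4*u/sqrt(16*u^2 + 196*v^2 + 1), -14*v/sqrt(16*u^2 + 196*v^2 + 1), 1/sqrt(16*u^2 + 196*v^2 + 1)), and the second partials r_uu, r_uv, r_vv. Take dot products:
  L(u, v) = r_uu · N̂ = 4/sqrt(16*u^2 + 196*v^2 + 1),
  M(u, v) = r_uv · N̂ = 0,
  N(u, v) = r_vv · N̂ = 14/sqrt(16*u^2 + 196*v^2 + 1).
Evaluating at (u, v) = (1/2, -1):
  L = 4*sqrt(201)/201, M = 0, N = 14*sqrt(201)/201.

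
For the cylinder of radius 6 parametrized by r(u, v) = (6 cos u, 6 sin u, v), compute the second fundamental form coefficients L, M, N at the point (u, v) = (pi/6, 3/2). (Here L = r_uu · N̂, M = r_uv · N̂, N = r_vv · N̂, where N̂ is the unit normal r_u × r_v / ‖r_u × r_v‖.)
L = -6;  M = 0;  N = 0

Compute the unit normal N̂(u, v) = (cos(u), sin(u), 0), and the second partials r_uu, r_uv, r_vv. Take dot products:
  L(u, v) = r_uu · N̂ = -6,
  M(u, v) = r_uv · N̂ = 0,
  N(u, v) = r_vv · N̂ = 0.
Evaluating at (u, v) = (pi/6, 3/2):
  L = -6, M = 0, N = 0.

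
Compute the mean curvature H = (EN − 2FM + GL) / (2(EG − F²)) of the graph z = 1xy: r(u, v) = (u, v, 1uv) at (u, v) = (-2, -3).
H = -3*sqrt(14)/98

With E = v^2 + 1, F = u*v, G = u^2 + 1, L = 0, M = 1/sqrt(u^2 + v^2 + 1), N = 0, assemble
  H = (EN − 2FM + GL) / (2(EG − F²)) = -u*v/(u^2 + v^2 + 1)^(3/2).
At (u, v) = (-2, -3): H = -3*sqrt(14)/98.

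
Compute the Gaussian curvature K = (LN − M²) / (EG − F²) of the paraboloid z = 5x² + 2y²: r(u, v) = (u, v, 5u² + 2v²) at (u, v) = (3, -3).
K = 8/218405

Coefficients of the first fundamental form: E = 100*u^2 + 1, F = 40*u*v, G = 16*v^2 + 1.
Coefficients of the second fundamental form: L = 10/sqrt(100*u^2 + 16*v^2 + 1), M = 0, N = 4/sqrt(100*u^2 + 16*v^2 + 1).
Assemble K = (LN − M²)/(EG − F²) = 40/(10000*u^4 + 3200*u^2*v^2 + 200*u^2 + 256*v^4 + 32*v^2 + 1). At (u, v) = (3, -3): K = 8/218405.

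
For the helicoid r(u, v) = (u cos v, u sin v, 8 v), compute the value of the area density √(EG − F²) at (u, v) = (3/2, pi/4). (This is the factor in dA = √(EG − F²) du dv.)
√(EG − F²)|_{(3/2, pi/4)} = sqrt(265)/2

E = 1, F = 0, G = u^2 + 64, so EG − F² = u^2 + 64. Taking the positive square root: √(EG − F²) = sqrt(u^2 + 64). At (u, v) = (3/2, pi/4): sqrt(265)/2.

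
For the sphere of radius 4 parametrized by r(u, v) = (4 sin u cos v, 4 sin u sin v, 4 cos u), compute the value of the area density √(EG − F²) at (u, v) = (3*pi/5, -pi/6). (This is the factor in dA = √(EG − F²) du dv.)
√(EG − F²)|_{(3*pi/5, -pi/6)} = 4*sqrt(2*sqrt(5) + 10)

E = 16, F = 0, G = 16*sin(u)^2, so EG − F² = 256*sin(u)^2. Taking the positive square root: √(EG − F²) = 16*Abs(sin(u)). At (u, v) = (3*pi/5, -pi/6): 4*sqrt(2*sqrt(5) + 10).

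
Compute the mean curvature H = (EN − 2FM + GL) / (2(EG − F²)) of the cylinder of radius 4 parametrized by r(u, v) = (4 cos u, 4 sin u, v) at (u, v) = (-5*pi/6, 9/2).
H = -1/8

With E = 16, F = 0, G = 1, L = -4, M = 0, N = 0, assemble
  H = (EN − 2FM + GL) / (2(EG − F²)) = -1/8.
At (u, v) = (-5*pi/6, 9/2): H = -1/8.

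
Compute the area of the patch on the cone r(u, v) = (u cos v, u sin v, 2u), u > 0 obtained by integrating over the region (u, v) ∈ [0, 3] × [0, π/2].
Area = 9*sqrt(5)*pi/4

Area = ∫∫ √(EG − F²) du dv with √(EG − F²) = sqrt(5)*Abs(u). Integrating over [0, 3] × [0, π/2] gives 9*sqrt(5)*pi/4.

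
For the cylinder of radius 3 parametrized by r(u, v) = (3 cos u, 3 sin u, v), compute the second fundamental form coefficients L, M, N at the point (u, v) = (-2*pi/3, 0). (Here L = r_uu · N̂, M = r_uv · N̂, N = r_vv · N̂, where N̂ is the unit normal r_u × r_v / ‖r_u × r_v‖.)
L = -3;  M = 0;  N = 0

Compute the unit normal N̂(u, v) = (cos(u), sin(u), 0), and the second partials r_uu, r_uv, r_vv. Take dot products:
  L(u, v) = r_uu · N̂ = -3,
  M(u, v) = r_uv · N̂ = 0,
  N(u, v) = r_vv · N̂ = 0.
Evaluating at (u, v) = (-2*pi/3, 0):
  L = -3, M = 0, N = 0.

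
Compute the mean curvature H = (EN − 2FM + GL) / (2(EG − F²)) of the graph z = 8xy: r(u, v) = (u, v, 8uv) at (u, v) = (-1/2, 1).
H = 256/729

With E = 64*v^2 + 1, F = 64*u*v, G = 64*u^2 + 1, L = 0, M = 8/sqrt(64*u^2 + 64*v^2 + 1), N = 0, assemble
  H = (EN − 2FM + GL) / (2(EG − F²)) = -512*u*v/(64*u^2 + 64*v^2 + 1)^(3/2).
At (u, v) = (-1/2, 1): H = 256/729.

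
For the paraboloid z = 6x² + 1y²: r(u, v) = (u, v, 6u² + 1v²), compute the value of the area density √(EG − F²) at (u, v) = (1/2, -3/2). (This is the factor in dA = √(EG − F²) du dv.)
√(EG − F²)|_{(1/2, -3/2)} = sqrt(46)

E = 144*u^2 + 1, F = 24*u*v, G = 4*v^2 + 1, so EG − F² = 144*u^2 + 4*v^2 + 1. Taking the positive square root: √(EG − F²) = sqrt(144*u^2 + 4*v^2 + 1). At (u, v) = (1/2, -3/2): sqrt(46).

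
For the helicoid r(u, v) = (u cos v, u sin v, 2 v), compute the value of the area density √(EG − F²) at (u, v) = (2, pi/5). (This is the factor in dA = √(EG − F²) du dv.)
√(EG − F²)|_{(2, pi/5)} = 2*sqrt(2)

E = 1, F = 0, G = u^2 + 4, so EG − F² = u^2 + 4. Taking the positive square root: √(EG − F²) = sqrt(u^2 + 4). At (u, v) = (2, pi/5): 2*sqrt(2).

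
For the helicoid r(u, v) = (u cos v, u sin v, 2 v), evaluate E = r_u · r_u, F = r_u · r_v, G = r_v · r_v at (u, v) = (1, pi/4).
E = 1;  F = 0;  G = 5

Partials: r_u = (cos(v), sin(v), 0), r_v = (-u*sin(v), u*cos(v), 2). As functions of (u, v):
  E = r_u · r_u = 1,
  F = r_u · r_v = 0,
  G = r_v · r_v = u^2 + 4.
Evaluating at (u, v) = (1, pi/4): E = 1, F = 0, G = 5.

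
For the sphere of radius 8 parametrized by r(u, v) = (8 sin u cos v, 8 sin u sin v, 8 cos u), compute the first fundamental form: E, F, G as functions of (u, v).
E = 64;  F = 0;  G = 64*sin(u)^2

Compute partials: r_u = (8*cos(u)*cos(v), 8*sin(v)*cos(u), -8*sin(u)), r_v = (-8*sin(u)*sin(v), 8*sin(u)*cos(v), 0). Then
  E = r_u · r_u = 64,
  F = r_u · r_v = 0,
  G = r_v · r_v = 64*sin(u)^2.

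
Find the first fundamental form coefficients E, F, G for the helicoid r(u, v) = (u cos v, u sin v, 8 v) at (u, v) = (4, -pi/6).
E = 1;  F = 0;  G = 80

Partials: r_u = (cos(v), sin(v), 0), r_v = (-u*sin(v), u*cos(v), 8). As functions of (u, v):
  E = r_u · r_u = 1,
  F = r_u · r_v = 0,
  G = r_v · r_v = u^2 + 64.
Evaluating at (u, v) = (4, -pi/6): E = 1, F = 0, G = 80.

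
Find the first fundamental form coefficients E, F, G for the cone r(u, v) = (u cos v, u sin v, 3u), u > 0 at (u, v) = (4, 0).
E = 10;  F = 0;  G = 16

Partials: r_u = (cos(v), sin(v), 3), r_v = (-u*sin(v), u*cos(v), 0). As functions of (u, v):
  E = r_u · r_u = 10,
  F = r_u · r_v = 0,
  G = r_v · r_v = u^2.
Evaluating at (u, v) = (4, 0): E = 10, F = 0, G = 16.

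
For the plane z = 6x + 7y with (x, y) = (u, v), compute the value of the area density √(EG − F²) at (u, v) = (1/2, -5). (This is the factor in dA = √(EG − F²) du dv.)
√(EG − F²)|_{(1/2, -5)} = sqrt(86)

E = 37, F = 42, G = 50, so EG − F² = 86. Taking the positive square root: √(EG − F²) = sqrt(86). At (u, v) = (1/2, -5): sqrt(86).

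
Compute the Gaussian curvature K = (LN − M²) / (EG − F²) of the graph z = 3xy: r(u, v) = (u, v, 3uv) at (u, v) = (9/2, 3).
K = -144/1117249

Coefficients of the first fundamental form: E = 9*v^2 + 1, F = 9*u*v, G = 9*u^2 + 1.
Coefficients of the second fundamental form: L = 0, M = 3/sqrt(9*u^2 + 9*v^2 + 1), N = 0.
Assemble K = (LN − M²)/(EG − F²) = -9/(81*u^4 + 162*u^2*v^2 + 18*u^2 + 81*v^4 + 18*v^2 + 1). At (u, v) = (9/2, 3): K = -144/1117249.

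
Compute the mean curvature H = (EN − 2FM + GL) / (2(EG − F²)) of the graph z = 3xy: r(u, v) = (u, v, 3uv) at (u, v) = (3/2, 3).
H = -972*sqrt(409)/167281

With E = 9*v^2 + 1, F = 9*u*v, G = 9*u^2 + 1, L = 0, M = 3/sqrt(9*u^2 + 9*v^2 + 1), N = 0, assemble
  H = (EN − 2FM + GL) / (2(EG − F²)) = -27*u*v/(9*u^2 + 9*v^2 + 1)^(3/2).
At (u, v) = (3/2, 3): H = -972*sqrt(409)/167281.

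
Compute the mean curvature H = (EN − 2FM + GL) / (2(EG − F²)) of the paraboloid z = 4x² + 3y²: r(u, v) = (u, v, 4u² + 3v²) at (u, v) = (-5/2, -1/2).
H = 1243*sqrt(410)/168100

With E = 64*u^2 + 1, F = 48*u*v, G = 36*v^2 + 1, L = 8/sqrt(64*u^2 + 36*v^2 + 1), M = 0, N = 6/sqrt(64*u^2 + 36*v^2 + 1), assemble
  H = (EN − 2FM + GL) / (2(EG − F²)) = (192*u^2 + 144*v^2 + 7)/(64*u^2 + 36*v^2 + 1)^(3/2).
At (u, v) = (-5/2, -1/2): H = 1243*sqrt(410)/168100.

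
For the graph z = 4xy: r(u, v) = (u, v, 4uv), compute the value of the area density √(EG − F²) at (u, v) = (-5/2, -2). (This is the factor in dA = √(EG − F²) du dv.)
√(EG − F²)|_{(-5/2, -2)} = sqrt(165)

E = 16*v^2 + 1, F = 16*u*v, G = 16*u^2 + 1, so EG − F² = 16*u^2 + 16*v^2 + 1. Taking the positive square root: √(EG − F²) = sqrt(16*u^2 + 16*v^2 + 1). At (u, v) = (-5/2, -2): sqrt(165).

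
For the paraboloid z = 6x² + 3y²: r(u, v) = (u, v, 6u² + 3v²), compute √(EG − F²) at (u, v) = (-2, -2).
√(EG − F²)|_{(-2, -2)} = sqrt(721)

E = 144*u^2 + 1, F = 72*u*v, G = 36*v^2 + 1; EG − F² = 144*u^2 + 36*v^2 + 1; √(EG − F²) = sqrt(144*u^2 + 36*v^2 + 1). At the given point: sqrt(721).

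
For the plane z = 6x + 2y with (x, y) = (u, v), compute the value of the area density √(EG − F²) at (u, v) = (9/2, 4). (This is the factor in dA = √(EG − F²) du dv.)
√(EG − F²)|_{(9/2, 4)} = sqrt(41)

E = 37, F = 12, G = 5, so EG − F² = 41. Taking the positive square root: √(EG − F²) = sqrt(41). At (u, v) = (9/2, 4): sqrt(41).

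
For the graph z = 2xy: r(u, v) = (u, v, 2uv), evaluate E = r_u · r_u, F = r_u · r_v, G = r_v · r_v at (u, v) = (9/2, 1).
E = 5;  F = 18;  G = 82

Partials: r_u = (1, 0, 2*v), r_v = (0, 1, 2*u). As functions of (u, v):
  E = r_u · r_u = 4*v^2 + 1,
  F = r_u · r_v = 4*u*v,
  G = r_v · r_v = 4*u^2 + 1.
Evaluating at (u, v) = (9/2, 1): E = 5, F = 18, G = 82.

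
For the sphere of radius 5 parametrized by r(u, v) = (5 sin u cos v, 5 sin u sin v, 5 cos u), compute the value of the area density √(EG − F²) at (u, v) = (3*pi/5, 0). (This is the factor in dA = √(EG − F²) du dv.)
√(EG − F²)|_{(3*pi/5, 0)} = 25*sqrt(2*sqrt(5) + 10)/4

E = 25, F = 0, G = 25*sin(u)^2, so EG − F² = 625*sin(u)^2. Taking the positive square root: √(EG − F²) = 25*Abs(sin(u)). At (u, v) = (3*pi/5, 0): 25*sqrt(2*sqrt(5) + 10)/4.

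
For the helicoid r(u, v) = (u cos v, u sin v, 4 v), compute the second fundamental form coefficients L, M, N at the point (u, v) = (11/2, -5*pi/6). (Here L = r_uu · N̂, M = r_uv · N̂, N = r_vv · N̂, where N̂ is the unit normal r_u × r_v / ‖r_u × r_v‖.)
L = 0;  M = -8*sqrt(185)/185;  N = 0

Compute the unit normal N̂(u, v) = (4*sin(v)/sqrt(u^2 + 16), -4*cos(v)/sqrt(u^2 + 16), u/sqrt(u^2 + 16)), and the second partials r_uu, r_uv, r_vv. Take dot products:
  L(u, v) = r_uu · N̂ = 0,
  M(u, v) = r_uv · N̂ = -4/sqrt(u^2 + 16),
  N(u, v) = r_vv · N̂ = 0.
Evaluating at (u, v) = (11/2, -5*pi/6):
  L = 0, M = -8*sqrt(185)/185, N = 0.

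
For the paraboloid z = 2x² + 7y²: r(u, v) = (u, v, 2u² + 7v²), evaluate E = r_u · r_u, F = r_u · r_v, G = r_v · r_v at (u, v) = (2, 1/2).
E = 65;  F = 56;  G = 50

Partials: r_u = (1, 0, 4*u), r_v = (0, 1, 14*v). As functions of (u, v):
  E = r_u · r_u = 16*u^2 + 1,
  F = r_u · r_v = 56*u*v,
  G = r_v · r_v = 196*v^2 + 1.
Evaluating at (u, v) = (2, 1/2): E = 65, F = 56, G = 50.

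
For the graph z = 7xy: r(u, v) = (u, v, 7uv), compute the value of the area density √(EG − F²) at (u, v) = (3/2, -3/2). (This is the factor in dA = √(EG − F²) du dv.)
√(EG − F²)|_{(3/2, -3/2)} = sqrt(886)/2

E = 49*v^2 + 1, F = 49*u*v, G = 49*u^2 + 1, so EG − F² = 49*u^2 + 49*v^2 + 1. Taking the positive square root: √(EG − F²) = sqrt(49*u^2 + 49*v^2 + 1). At (u, v) = (3/2, -3/2): sqrt(886)/2.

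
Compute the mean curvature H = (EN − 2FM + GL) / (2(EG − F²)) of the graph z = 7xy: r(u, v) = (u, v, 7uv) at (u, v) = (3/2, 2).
H = -8232*sqrt(1229)/1510441

With E = 49*v^2 + 1, F = 49*u*v, G = 49*u^2 + 1, L = 0, M = 7/sqrt(49*u^2 + 49*v^2 + 1), N = 0, assemble
  H = (EN − 2FM + GL) / (2(EG − F²)) = -343*u*v/(49*u^2 + 49*v^2 + 1)^(3/2).
At (u, v) = (3/2, 2): H = -8232*sqrt(1229)/1510441.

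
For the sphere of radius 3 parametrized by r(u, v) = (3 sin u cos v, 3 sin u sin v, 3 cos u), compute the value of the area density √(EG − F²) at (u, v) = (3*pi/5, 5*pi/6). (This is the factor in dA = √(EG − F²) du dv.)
√(EG − F²)|_{(3*pi/5, 5*pi/6)} = 9*sqrt(2*sqrt(5) + 10)/4

E = 9, F = 0, G = 9*sin(u)^2, so EG − F² = 81*sin(u)^2. Taking the positive square root: √(EG − F²) = 9*Abs(sin(u)). At (u, v) = (3*pi/5, 5*pi/6): 9*sqrt(2*sqrt(5) + 10)/4.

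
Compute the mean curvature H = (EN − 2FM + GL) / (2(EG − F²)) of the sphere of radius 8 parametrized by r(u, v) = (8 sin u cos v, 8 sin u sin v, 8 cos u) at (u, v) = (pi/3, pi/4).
H = -1/8

With E = 64, F = 0, G = 64*sin(u)^2, L = -8*sin(u)/Abs(sin(u)), M = 0, N = -8*sin(u)^3/Abs(sin(u)), assemble
  H = (EN − 2FM + GL) / (2(EG − F²)) = -sin(u)/(8*Abs(sin(u))).
At (u, v) = (pi/3, pi/4): H = -1/8.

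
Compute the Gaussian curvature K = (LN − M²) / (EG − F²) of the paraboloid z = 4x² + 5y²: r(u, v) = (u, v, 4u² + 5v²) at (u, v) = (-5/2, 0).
K = 80/160801

Coefficients of the first fundamental form: E = 64*u^2 + 1, F = 80*u*v, G = 100*v^2 + 1.
Coefficients of the second fundamental form: L = 8/sqrt(64*u^2 + 100*v^2 + 1), M = 0, N = 10/sqrt(64*u^2 + 100*v^2 + 1).
Assemble K = (LN − M²)/(EG − F²) = 80/(4096*u^4 + 12800*u^2*v^2 + 128*u^2 + 10000*v^4 + 200*v^2 + 1). At (u, v) = (-5/2, 0): K = 80/160801.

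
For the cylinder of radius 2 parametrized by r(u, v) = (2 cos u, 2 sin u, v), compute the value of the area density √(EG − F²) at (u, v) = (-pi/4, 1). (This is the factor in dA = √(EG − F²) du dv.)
√(EG − F²)|_{(-pi/4, 1)} = 2

E = 4, F = 0, G = 1, so EG − F² = 4. Taking the positive square root: √(EG − F²) = 2. At (u, v) = (-pi/4, 1): 2.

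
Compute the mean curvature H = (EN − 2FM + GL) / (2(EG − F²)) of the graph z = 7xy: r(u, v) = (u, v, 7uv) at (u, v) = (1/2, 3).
H = -4116*sqrt(1817)/3301489

With E = 49*v^2 + 1, F = 49*u*v, G = 49*u^2 + 1, L = 0, M = 7/sqrt(49*u^2 + 49*v^2 + 1), N = 0, assemble
  H = (EN − 2FM + GL) / (2(EG − F²)) = -343*u*v/(49*u^2 + 49*v^2 + 1)^(3/2).
At (u, v) = (1/2, 3): H = -4116*sqrt(1817)/3301489.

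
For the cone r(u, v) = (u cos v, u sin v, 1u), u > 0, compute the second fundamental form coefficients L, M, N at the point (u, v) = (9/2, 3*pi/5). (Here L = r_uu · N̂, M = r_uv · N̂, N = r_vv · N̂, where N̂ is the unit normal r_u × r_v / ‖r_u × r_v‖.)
L = 0;  M = 0;  N = 9*sqrt(2)/4

Compute the unit normal N̂(u, v) = (-sqrt(2)*u*cos(v)/(2*Abs(u)), -sqrt(2)*u*sin(v)/(2*Abs(u)), sqrt(2)*u/(2*Abs(u))), and the second partials r_uu, r_uv, r_vv. Take dot products:
  L(u, v) = r_uu · N̂ = 0,
  M(u, v) = r_uv · N̂ = 0,
  N(u, v) = r_vv · N̂ = sqrt(2)*u^2/(2*Abs(u)).
Evaluating at (u, v) = (9/2, 3*pi/5):
  L = 0, M = 0, N = 9*sqrt(2)/4.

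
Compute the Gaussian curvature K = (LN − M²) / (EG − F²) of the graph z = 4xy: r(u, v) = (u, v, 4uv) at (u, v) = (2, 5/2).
K = -16/27225

Coefficients of the first fundamental form: E = 16*v^2 + 1, F = 16*u*v, G = 16*u^2 + 1.
Coefficients of the second fundamental form: L = 0, M = 4/sqrt(16*u^2 + 16*v^2 + 1), N = 0.
Assemble K = (LN − M²)/(EG − F²) = -16/(256*u^4 + 512*u^2*v^2 + 32*u^2 + 256*v^4 + 32*v^2 + 1). At (u, v) = (2, 5/2): K = -16/27225.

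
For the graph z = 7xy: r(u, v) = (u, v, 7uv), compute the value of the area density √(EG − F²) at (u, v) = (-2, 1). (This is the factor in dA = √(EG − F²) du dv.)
√(EG − F²)|_{(-2, 1)} = sqrt(246)

E = 49*v^2 + 1, F = 49*u*v, G = 49*u^2 + 1, so EG − F² = 49*u^2 + 49*v^2 + 1. Taking the positive square root: √(EG − F²) = sqrt(49*u^2 + 49*v^2 + 1). At (u, v) = (-2, 1): sqrt(246).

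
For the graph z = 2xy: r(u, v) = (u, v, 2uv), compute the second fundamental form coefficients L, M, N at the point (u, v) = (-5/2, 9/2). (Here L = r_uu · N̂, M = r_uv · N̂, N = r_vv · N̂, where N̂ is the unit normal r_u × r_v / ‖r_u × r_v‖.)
L = 0;  M = 2*sqrt(107)/107;  N = 0

Compute the unit normal N̂(u, v) = (-2*v/sqrt(4*u^2 + 4*v^2 + 1), -2*u/sqrt(4*u^2 + 4*v^2 + 1), 1/sqrt(4*u^2 + 4*v^2 + 1)), and the second partials r_uu, r_uv, r_vv. Take dot products:
  L(u, v) = r_uu · N̂ = 0,
  M(u, v) = r_uv · N̂ = 2/sqrt(4*u^2 + 4*v^2 + 1),
  N(u, v) = r_vv · N̂ = 0.
Evaluating at (u, v) = (-5/2, 9/2):
  L = 0, M = 2*sqrt(107)/107, N = 0.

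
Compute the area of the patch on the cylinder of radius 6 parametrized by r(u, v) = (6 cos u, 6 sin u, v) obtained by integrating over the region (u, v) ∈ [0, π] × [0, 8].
Area = 48*pi

Area = ∫∫ √(EG − F²) du dv with √(EG − F²) = 6. Integrating over [0, π] × [0, 8] gives 48*pi.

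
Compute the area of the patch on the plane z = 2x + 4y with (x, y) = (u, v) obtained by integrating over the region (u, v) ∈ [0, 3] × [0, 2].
Area = 6*sqrt(21)

Area = ∫∫ √(EG − F²) du dv with √(EG − F²) = sqrt(21). Integrating over [0, 3] × [0, 2] gives 6*sqrt(21).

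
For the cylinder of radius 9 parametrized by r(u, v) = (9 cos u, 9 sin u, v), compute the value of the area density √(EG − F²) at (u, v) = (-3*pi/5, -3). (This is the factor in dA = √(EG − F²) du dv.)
√(EG − F²)|_{(-3*pi/5, -3)} = 9

E = 81, F = 0, G = 1, so EG − F² = 81. Taking the positive square root: √(EG − F²) = 9. At (u, v) = (-3*pi/5, -3): 9.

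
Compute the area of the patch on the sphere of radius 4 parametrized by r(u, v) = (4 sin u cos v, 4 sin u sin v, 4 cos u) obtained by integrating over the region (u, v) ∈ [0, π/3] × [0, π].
Area = 8*pi

Area = ∫∫ √(EG − F²) du dv with √(EG − F²) = 16*Abs(sin(u)). Integrating over [0, π/3] × [0, π] gives 8*pi.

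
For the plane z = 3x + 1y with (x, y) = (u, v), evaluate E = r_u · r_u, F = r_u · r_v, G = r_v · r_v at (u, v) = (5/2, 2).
E = 10;  F = 3;  G = 2

Partials: r_u = (1, 0, 3), r_v = (0, 1, 1). As functions of (u, v):
  E = r_u · r_u = 10,
  F = r_u · r_v = 3,
  G = r_v · r_v = 2.
Evaluating at (u, v) = (5/2, 2): E = 10, F = 3, G = 2.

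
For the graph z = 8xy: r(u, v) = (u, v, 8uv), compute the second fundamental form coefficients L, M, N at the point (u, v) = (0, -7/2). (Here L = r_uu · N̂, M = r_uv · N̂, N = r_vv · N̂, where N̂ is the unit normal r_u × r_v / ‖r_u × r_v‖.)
L = 0;  M = 8*sqrt(785)/785;  N = 0

Compute the unit normal N̂(u, v) = (-8*v/sqrt(64*u^2 + 64*v^2 + 1), -8*u/sqrt(64*u^2 + 64*v^2 + 1), 1/sqrt(64*u^2 + 64*v^2 + 1)), and the second partials r_uu, r_uv, r_vv. Take dot products:
  L(u, v) = r_uu · N̂ = 0,
  M(u, v) = r_uv · N̂ = 8/sqrt(64*u^2 + 64*v^2 + 1),
  N(u, v) = r_vv · N̂ = 0.
Evaluating at (u, v) = (0, -7/2):
  L = 0, M = 8*sqrt(785)/785, N = 0.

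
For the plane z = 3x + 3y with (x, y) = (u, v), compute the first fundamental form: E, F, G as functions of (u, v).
E = 10;  F = 9;  G = 10

Compute partials: r_u = (1, 0, 3), r_v = (0, 1, 3). Then
  E = r_u · r_u = 10,
  F = r_u · r_v = 9,
  G = r_v · r_v = 10.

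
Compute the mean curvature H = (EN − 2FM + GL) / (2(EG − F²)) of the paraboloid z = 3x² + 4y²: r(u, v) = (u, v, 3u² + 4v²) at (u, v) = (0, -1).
H = 199*sqrt(65)/4225

With E = 36*u^2 + 1, F = 48*u*v, G = 64*v^2 + 1, L = 6/sqrt(36*u^2 + 64*v^2 + 1), M = 0, N = 8/sqrt(36*u^2 + 64*v^2 + 1), assemble
  H = (EN − 2FM + GL) / (2(EG − F²)) = (144*u^2 + 192*v^2 + 7)/(36*u^2 + 64*v^2 + 1)^(3/2).
At (u, v) = (0, -1): H = 199*sqrt(65)/4225.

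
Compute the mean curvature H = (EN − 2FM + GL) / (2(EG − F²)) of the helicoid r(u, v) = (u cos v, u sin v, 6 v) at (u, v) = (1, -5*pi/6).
H = 0

With E = 1, F = 0, G = u^2 + 36, L = 0, M = -6/sqrt(u^2 + 36), N = 0, assemble
  H = (EN − 2FM + GL) / (2(EG − F²)) = 0.
At (u, v) = (1, -5*pi/6): H = 0.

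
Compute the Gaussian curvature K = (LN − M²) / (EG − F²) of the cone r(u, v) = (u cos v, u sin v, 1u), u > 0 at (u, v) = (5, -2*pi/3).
K = 0

Coefficients of the first fundamental form: E = 2, F = 0, G = u^2.
Coefficients of the second fundamental form: L = 0, M = 0, N = sqrt(2)*u^2/(2*Abs(u)).
Assemble K = (LN − M²)/(EG − F²) = 0. At (u, v) = (5, -2*pi/3): K = 0.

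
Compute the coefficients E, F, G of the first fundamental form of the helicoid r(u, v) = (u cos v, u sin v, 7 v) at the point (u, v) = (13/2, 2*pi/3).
E = 1;  F = 0;  G = 365/4

Partials: r_u = (cos(v), sin(v), 0), r_v = (-u*sin(v), u*cos(v), 7). As functions of (u, v):
  E = r_u · r_u = 1,
  F = r_u · r_v = 0,
  G = r_v · r_v = u^2 + 49.
Evaluating at (u, v) = (13/2, 2*pi/3): E = 1, F = 0, G = 365/4.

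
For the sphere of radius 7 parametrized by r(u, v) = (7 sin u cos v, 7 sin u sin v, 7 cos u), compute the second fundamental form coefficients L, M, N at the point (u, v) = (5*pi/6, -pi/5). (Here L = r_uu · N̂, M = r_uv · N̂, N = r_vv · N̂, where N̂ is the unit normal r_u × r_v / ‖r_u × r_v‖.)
L = -7;  M = 0;  N = -7/4

Compute the unit normal N̂(u, v) = (sin(u)^2*cos(v)/Abs(sin(u)), sin(u)^2*sin(v)/Abs(sin(u)), sin(2*u)/(2*Abs(sin(u)))), and the second partials r_uu, r_uv, r_vv. Take dot products:
  L(u, v) = r_uu · N̂ = -7*sin(u)/Abs(sin(u)),
  M(u, v) = r_uv · N̂ = 0,
  N(u, v) = r_vv · N̂ = -7*sin(u)^3/Abs(sin(u)).
Evaluating at (u, v) = (5*pi/6, -pi/5):
  L = -7, M = 0, N = -7/4.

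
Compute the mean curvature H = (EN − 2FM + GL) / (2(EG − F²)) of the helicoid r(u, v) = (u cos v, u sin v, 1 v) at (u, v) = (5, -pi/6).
H = 0

With E = 1, F = 0, G = u^2 + 1, L = 0, M = -1/sqrt(u^2 + 1), N = 0, assemble
  H = (EN − 2FM + GL) / (2(EG − F²)) = 0.
At (u, v) = (5, -pi/6): H = 0.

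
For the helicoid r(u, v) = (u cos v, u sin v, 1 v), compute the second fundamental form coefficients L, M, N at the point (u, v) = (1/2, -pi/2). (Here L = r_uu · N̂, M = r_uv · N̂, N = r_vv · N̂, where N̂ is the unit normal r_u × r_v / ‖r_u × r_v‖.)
L = 0;  M = -2*sqrt(5)/5;  N = 0

Compute the unit normal N̂(u, v) = (sin(v)/sqrt(u^2 + 1), -cos(v)/sqrt(u^2 + 1), u/sqrt(u^2 + 1)), and the second partials r_uu, r_uv, r_vv. Take dot products:
  L(u, v) = r_uu · N̂ = 0,
  M(u, v) = r_uv · N̂ = -1/sqrt(u^2 + 1),
  N(u, v) = r_vv · N̂ = 0.
Evaluating at (u, v) = (1/2, -pi/2):
  L = 0, M = -2*sqrt(5)/5, N = 0.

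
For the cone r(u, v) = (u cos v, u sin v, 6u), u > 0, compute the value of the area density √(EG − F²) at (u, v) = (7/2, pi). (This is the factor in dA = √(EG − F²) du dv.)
√(EG − F²)|_{(7/2, pi)} = 7*sqrt(37)/2

E = 37, F = 0, G = u^2, so EG − F² = 37*u^2. Taking the positive square root: √(EG − F²) = sqrt(37)*Abs(u). At (u, v) = (7/2, pi): 7*sqrt(37)/2.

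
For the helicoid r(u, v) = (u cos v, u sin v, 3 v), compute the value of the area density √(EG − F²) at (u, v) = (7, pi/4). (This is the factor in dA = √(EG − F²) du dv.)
√(EG − F²)|_{(7, pi/4)} = sqrt(58)

E = 1, F = 0, G = u^2 + 9, so EG − F² = u^2 + 9. Taking the positive square root: √(EG − F²) = sqrt(u^2 + 9). At (u, v) = (7, pi/4): sqrt(58).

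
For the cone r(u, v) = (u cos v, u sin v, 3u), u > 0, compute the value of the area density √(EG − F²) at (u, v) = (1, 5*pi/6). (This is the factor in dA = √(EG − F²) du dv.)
√(EG − F²)|_{(1, 5*pi/6)} = sqrt(10)

E = 10, F = 0, G = u^2, so EG − F² = 10*u^2. Taking the positive square root: √(EG − F²) = sqrt(10)*Abs(u). At (u, v) = (1, 5*pi/6): sqrt(10).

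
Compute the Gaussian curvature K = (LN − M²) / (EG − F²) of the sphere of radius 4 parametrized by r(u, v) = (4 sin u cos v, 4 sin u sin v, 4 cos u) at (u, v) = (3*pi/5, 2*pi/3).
K = 1/16

Coefficients of the first fundamental form: E = 16, F = 0, G = 16*sin(u)^2.
Coefficients of the second fundamental form: L = -4*sin(u)/Abs(sin(u)), M = 0, N = -4*sin(u)^3/Abs(sin(u)).
Assemble K = (LN − M²)/(EG − F²) = 1/16. At (u, v) = (3*pi/5, 2*pi/3): K = 1/16.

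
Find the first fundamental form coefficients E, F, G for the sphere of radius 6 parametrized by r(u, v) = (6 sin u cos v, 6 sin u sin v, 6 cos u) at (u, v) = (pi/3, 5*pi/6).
E = 36;  F = 0;  G = 27

Partials: r_u = (6*cos(u)*cos(v), 6*sin(v)*cos(u), -6*sin(u)), r_v = (-6*sin(u)*sin(v), 6*sin(u)*cos(v), 0). As functions of (u, v):
  E = r_u · r_u = 36,
  F = r_u · r_v = 0,
  G = r_v · r_v = 36*sin(u)^2.
Evaluating at (u, v) = (pi/3, 5*pi/6): E = 36, F = 0, G = 27.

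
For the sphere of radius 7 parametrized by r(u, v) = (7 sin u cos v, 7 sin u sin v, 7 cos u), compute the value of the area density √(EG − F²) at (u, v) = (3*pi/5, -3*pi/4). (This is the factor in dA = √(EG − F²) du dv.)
√(EG − F²)|_{(3*pi/5, -3*pi/4)} = 49*sqrt(2*sqrt(5) + 10)/4

E = 49, F = 0, G = 49*sin(u)^2, so EG − F² = 2401*sin(u)^2. Taking the positive square root: √(EG − F²) = 49*Abs(sin(u)). At (u, v) = (3*pi/5, -3*pi/4): 49*sqrt(2*sqrt(5) + 10)/4.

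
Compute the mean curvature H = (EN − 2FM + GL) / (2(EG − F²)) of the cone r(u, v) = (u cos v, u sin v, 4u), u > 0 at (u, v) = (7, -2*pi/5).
H = 2*sqrt(17)/119

With E = 17, F = 0, G = u^2, L = 0, M = 0, N = 4*sqrt(17)*u^2/(17*Abs(u)), assemble
  H = (EN − 2FM + GL) / (2(EG − F²)) = 2*sqrt(17)/(17*Abs(u)).
At (u, v) = (7, -2*pi/5): H = 2*sqrt(17)/119.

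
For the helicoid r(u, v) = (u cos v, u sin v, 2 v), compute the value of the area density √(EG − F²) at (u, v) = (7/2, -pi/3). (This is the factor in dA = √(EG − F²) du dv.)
√(EG − F²)|_{(7/2, -pi/3)} = sqrt(65)/2

E = 1, F = 0, G = u^2 + 4, so EG − F² = u^2 + 4. Taking the positive square root: √(EG − F²) = sqrt(u^2 + 4). At (u, v) = (7/2, -pi/3): sqrt(65)/2.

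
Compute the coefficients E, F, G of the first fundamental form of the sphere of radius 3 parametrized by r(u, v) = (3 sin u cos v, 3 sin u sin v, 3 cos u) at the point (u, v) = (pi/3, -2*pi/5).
E = 9;  F = 0;  G = 27/4

Partials: r_u = (3*cos(u)*cos(v), 3*sin(v)*cos(u), -3*sin(u)), r_v = (-3*sin(u)*sin(v), 3*sin(u)*cos(v), 0). As functions of (u, v):
  E = r_u · r_u = 9,
  F = r_u · r_v = 0,
  G = r_v · r_v = 9*sin(u)^2.
Evaluating at (u, v) = (pi/3, -2*pi/5): E = 9, F = 0, G = 27/4.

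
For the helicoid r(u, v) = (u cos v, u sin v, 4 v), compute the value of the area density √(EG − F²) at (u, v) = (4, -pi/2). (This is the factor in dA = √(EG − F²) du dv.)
√(EG − F²)|_{(4, -pi/2)} = 4*sqrt(2)

E = 1, F = 0, G = u^2 + 16, so EG − F² = u^2 + 16. Taking the positive square root: √(EG − F²) = sqrt(u^2 + 16). At (u, v) = (4, -pi/2): 4*sqrt(2).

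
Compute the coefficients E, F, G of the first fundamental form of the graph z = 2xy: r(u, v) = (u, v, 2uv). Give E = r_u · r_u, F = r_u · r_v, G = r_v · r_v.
E = 4*v^2 + 1;  F = 4*u*v;  G = 4*u^2 + 1

Compute partials: r_u = (1, 0, 2*v), r_v = (0, 1, 2*u). Then
  E = r_u · r_u = 4*v^2 + 1,
  F = r_u · r_v = 4*u*v,
  G = r_v · r_v = 4*u^2 + 1.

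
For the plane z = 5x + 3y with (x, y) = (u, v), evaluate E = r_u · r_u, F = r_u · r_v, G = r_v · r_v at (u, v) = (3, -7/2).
E = 26;  F = 15;  G = 10

Partials: r_u = (1, 0, 5), r_v = (0, 1, 3). As functions of (u, v):
  E = r_u · r_u = 26,
  F = r_u · r_v = 15,
  G = r_v · r_v = 10.
Evaluating at (u, v) = (3, -7/2): E = 26, F = 15, G = 10.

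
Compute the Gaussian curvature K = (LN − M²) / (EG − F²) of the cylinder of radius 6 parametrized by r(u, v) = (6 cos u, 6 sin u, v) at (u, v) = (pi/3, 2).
K = 0

Coefficients of the first fundamental form: E = 36, F = 0, G = 1.
Coefficients of the second fundamental form: L = -6, M = 0, N = 0.
Assemble K = (LN − M²)/(EG − F²) = 0. At (u, v) = (pi/3, 2): K = 0.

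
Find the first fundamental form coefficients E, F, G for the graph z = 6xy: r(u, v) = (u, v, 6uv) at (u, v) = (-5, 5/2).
E = 226;  F = -450;  G = 901

Partials: r_u = (1, 0, 6*v), r_v = (0, 1, 6*u). As functions of (u, v):
  E = r_u · r_u = 36*v^2 + 1,
  F = r_u · r_v = 36*u*v,
  G = r_v · r_v = 36*u^2 + 1.
Evaluating at (u, v) = (-5, 5/2): E = 226, F = -450, G = 901.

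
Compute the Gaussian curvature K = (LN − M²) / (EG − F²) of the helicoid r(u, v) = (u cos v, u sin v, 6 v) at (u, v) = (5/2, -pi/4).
K = -576/28561

Coefficients of the first fundamental form: E = 1, F = 0, G = u^2 + 36.
Coefficients of the second fundamental form: L = 0, M = -6/sqrt(u^2 + 36), N = 0.
Assemble K = (LN − M²)/(EG − F²) = -36/(u^2 + 36)^2. At (u, v) = (5/2, -pi/4): K = -576/28561.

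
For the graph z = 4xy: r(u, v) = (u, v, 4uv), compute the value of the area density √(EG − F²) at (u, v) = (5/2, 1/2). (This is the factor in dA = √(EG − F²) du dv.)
√(EG − F²)|_{(5/2, 1/2)} = sqrt(105)

E = 16*v^2 + 1, F = 16*u*v, G = 16*u^2 + 1, so EG − F² = 16*u^2 + 16*v^2 + 1. Taking the positive square root: √(EG − F²) = sqrt(16*u^2 + 16*v^2 + 1). At (u, v) = (5/2, 1/2): sqrt(105).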